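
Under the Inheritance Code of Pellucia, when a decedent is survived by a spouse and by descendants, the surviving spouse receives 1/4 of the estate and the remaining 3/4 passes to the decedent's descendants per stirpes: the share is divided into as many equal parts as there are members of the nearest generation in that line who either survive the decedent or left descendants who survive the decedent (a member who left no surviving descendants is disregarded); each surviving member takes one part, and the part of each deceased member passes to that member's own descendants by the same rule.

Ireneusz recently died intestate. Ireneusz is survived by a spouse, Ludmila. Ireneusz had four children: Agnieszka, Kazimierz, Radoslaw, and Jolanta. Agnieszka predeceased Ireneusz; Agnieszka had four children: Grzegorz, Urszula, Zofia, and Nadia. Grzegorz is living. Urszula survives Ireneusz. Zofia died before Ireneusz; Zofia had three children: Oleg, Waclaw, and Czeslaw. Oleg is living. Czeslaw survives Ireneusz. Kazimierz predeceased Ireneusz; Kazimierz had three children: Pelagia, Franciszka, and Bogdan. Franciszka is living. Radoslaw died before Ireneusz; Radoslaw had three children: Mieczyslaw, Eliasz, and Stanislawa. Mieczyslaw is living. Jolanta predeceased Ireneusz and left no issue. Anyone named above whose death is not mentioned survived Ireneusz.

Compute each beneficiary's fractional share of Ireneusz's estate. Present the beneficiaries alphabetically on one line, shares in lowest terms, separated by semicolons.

Bogdan 1/12; Czeslaw 1/48; Eliasz 1/12; Franciszka 1/12; Grzegorz 1/16; Ludmila 1/4; Mieczyslaw 1/12; Nadia 1/16; Oleg 1/48; Pelagia 1/12; Stanislawa 1/12; Urszula 1/16; Waclaw 1/48

Ludmila, as surviving spouse, takes 1/4.
The remaining 3/4 passes to Ireneusz's descendants per stirpes.
Jolanta left no surviving issue, so that branch lapses and is disregarded.
The 3/4 is divided into 3 equal shares of 1/4 among Agnieszka, Kazimierz, Radoslaw.
Agnieszka predeceased; the 1/4 allotted to Agnieszka's branch passes to Agnieszka's issue by representation.
The 1/4 is divided into 4 equal shares of 1/16 among Grzegorz, Urszula, Zofia, Nadia.
Grzegorz is living and takes 1/16.
Urszula is living and takes 1/16.
Zofia predeceased; the 1/16 allotted to Zofia's branch passes to Zofia's issue by representation.
The 1/16 is divided into 3 equal shares of 1/48 among Oleg, Waclaw, Czeslaw.
Oleg is living and takes 1/48.
Waclaw is living and takes 1/48.
Czeslaw is living and takes 1/48.
Nadia is living and takes 1/16.
Kazimierz predeceased; the 1/4 allotted to Kazimierz's branch passes to Kazimierz's issue by representation.
The 1/4 is divided into 3 equal shares of 1/12 among Pelagia, Franciszka, Bogdan.
Pelagia is living and takes 1/12.
Franciszka is living and takes 1/12.
Bogdan is living and takes 1/12.
Radoslaw predeceased; the 1/4 allotted to Radoslaw's branch passes to Radoslaw's issue by representation.
The 1/4 is divided into 3 equal shares of 1/12 among Mieczyslaw, Eliasz, Stanislawa.
Mieczyslaw is living and takes 1/12.
Eliasz is living and takes 1/12.
Stanislawa is living and takes 1/12.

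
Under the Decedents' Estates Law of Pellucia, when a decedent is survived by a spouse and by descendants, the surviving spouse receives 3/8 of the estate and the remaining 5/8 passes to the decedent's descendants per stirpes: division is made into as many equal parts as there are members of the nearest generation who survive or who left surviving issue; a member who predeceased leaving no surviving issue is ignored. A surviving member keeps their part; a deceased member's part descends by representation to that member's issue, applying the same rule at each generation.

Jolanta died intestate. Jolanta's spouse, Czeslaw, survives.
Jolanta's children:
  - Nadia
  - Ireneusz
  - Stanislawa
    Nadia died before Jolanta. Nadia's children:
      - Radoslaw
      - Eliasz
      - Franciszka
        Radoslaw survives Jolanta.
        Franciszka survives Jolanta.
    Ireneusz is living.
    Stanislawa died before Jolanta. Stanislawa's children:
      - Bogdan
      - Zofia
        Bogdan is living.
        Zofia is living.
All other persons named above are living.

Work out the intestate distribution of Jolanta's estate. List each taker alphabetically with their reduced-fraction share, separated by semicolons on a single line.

Bogdan 5/48; Czeslaw 3/8; Eliasz 5/72; Franciszka 5/72; Ireneusz 5/24; Radoslaw 5/72; Zofia 5/48

Czeslaw, as surviving spouse, takes 3/8.
The remaining 5/8 passes to Jolanta's descendants per stirpes.
The 5/8 is divided into 3 equal shares of 5/24 among Nadia, Ireneusz, Stanislawa.
Nadia predeceased; the 5/24 allotted to Nadia's branch passes to Nadia's issue by representation.
The 5/24 is divided into 3 equal shares of 5/72 among Radoslaw, Eliasz, Franciszka.
Radoslaw is living and takes 5/72.
Eliasz is living and takes 5/72.
Franciszka is living and takes 5/72.
Ireneusz is living and takes 5/24.
Stanislawa predeceased; the 5/24 allotted to Stanislawa's branch passes to Stanislawa's issue by representation.
The 5/24 is divided into 2 equal shares of 5/48 among Bogdan, Zofia.
Bogdan is living and takes 5/48.
Zofia is living and takes 5/48.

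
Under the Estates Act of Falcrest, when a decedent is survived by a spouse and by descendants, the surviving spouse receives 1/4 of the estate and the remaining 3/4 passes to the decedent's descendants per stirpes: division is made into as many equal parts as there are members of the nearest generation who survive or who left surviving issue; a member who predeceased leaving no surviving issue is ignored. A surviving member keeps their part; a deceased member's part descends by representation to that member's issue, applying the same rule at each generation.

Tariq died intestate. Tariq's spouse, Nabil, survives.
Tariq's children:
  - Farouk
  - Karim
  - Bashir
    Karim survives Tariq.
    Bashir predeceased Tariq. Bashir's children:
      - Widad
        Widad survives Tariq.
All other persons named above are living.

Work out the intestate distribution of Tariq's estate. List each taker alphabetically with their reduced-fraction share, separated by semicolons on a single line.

Nabil, as surviving spouse, takes 1/4.
The remaining 3/4 passes to Tariq's descendants per stirpes.
The 3/4 is divided into 3 equal shares of 1/4 among Farouk, Karim, Bashir.
Farouk is living and takes 1/4.
Karim is living and takes 1/4.
Bashir predeceased; the 1/4 allotted to Bashir's branch passes to Bashir's issue by representation.
Widad is the sole taker at this level and receives the full 1/4.

Farouk 1/4; Karim 1/4; Nabil 1/4; Widad 1/4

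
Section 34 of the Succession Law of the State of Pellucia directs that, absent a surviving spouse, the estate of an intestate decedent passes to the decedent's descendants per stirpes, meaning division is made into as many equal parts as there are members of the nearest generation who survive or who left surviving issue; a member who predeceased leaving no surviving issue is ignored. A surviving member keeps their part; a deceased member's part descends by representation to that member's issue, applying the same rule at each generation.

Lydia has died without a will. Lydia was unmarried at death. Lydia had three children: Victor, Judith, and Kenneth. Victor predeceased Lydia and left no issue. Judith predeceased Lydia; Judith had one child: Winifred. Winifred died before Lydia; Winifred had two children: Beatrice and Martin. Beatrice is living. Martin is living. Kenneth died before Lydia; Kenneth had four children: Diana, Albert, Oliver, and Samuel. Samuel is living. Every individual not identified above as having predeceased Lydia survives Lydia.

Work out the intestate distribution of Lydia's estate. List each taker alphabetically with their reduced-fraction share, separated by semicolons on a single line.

Albert 1/8; Beatrice 1/4; Diana 1/8; Martin 1/4; Oliver 1/8; Samuel 1/8

There is no surviving spouse, so the entire estate passes to Lydia's descendants per stirpes.
Victor left no surviving issue, so that branch lapses and is disregarded.
The estate is divided into 2 equal shares of 1/2 among Judith, Kenneth.
Judith predeceased; the 1/2 allotted to Judith's branch passes to Judith's issue by representation.
Winifred's line is the sole branch at this level, so the full 1/2 passes to Winifred's issue by representation.
The 1/2 is divided into 2 equal shares of 1/4 among Beatrice, Martin.
Beatrice is living and takes 1/4.
Martin is living and takes 1/4.
Kenneth predeceased; the 1/2 allotted to Kenneth's branch passes to Kenneth's issue by representation.
The 1/2 is divided into 4 equal shares of 1/8 among Diana, Albert, Oliver, Samuel.
Diana is living and takes 1/8.
Albert is living and takes 1/8.
Oliver is living and takes 1/8.
Samuel is living and takes 1/8.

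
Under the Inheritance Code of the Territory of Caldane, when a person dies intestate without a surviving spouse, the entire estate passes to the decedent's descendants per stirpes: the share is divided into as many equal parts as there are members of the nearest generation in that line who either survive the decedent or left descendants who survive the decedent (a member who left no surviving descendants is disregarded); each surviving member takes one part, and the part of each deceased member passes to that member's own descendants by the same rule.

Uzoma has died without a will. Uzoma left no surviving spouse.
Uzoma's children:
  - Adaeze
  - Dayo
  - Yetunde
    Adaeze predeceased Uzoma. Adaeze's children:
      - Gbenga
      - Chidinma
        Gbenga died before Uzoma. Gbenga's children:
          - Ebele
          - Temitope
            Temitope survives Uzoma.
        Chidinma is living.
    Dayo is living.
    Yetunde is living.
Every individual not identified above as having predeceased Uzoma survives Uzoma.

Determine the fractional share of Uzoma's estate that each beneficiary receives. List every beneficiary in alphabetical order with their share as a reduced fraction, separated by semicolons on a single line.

There is no surviving spouse, so the entire estate passes to Uzoma's descendants per stirpes.
The estate is divided into 3 equal shares of 1/3 among Adaeze, Dayo, Yetunde.
Adaeze predeceased; the 1/3 allotted to Adaeze's branch passes to Adaeze's issue by representation.
The 1/3 is divided into 2 equal shares of 1/6 among Gbenga, Chidinma.
Gbenga predeceased; the 1/6 allotted to Gbenga's branch passes to Gbenga's issue by representation.
The 1/6 is divided into 2 equal shares of 1/12 among Ebele, Temitope.
Ebele is living and takes 1/12.
Temitope is living and takes 1/12.
Chidinma is living and takes 1/6.
Dayo is living and takes 1/3.
Yetunde is living and takes 1/3.

Chidinma 1/6; Dayo 1/3; Ebele 1/12; Temitope 1/12; Yetunde 1/3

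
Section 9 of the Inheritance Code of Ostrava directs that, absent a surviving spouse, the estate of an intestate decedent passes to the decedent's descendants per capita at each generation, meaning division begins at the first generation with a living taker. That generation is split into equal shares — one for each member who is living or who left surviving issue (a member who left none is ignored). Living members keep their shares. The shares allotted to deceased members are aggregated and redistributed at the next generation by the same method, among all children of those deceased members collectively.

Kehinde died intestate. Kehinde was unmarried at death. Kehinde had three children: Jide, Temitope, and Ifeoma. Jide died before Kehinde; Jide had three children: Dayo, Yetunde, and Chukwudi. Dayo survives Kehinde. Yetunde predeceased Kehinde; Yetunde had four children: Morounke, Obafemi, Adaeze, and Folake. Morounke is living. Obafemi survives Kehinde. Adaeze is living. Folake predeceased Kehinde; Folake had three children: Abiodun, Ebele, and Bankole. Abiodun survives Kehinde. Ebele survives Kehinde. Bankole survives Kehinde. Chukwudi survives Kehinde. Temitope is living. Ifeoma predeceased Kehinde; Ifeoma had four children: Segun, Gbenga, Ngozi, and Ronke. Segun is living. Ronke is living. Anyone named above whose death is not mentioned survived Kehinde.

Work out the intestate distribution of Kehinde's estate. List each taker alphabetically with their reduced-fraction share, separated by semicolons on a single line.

Abiodun 1/126; Adaeze 1/42; Bankole 1/126; Chukwudi 2/21; Dayo 2/21; Ebele 1/126; Gbenga 2/21; Morounke 1/42; Ngozi 2/21; Obafemi 1/42; Ronke 2/21; Segun 2/21; Temitope 1/3

There is no surviving spouse, so the entire estate passes to Kehinde's descendants per capita at each generation.
At generation 1 (Jide, Temitope, Ifeoma) there are 3 shares of (1)/3 = 1/3 each.
Living: Temitope — each takes 1/3.
Deceased: Jide and Ifeoma. Their combined 2/3 is pooled and carried to generation 2.
At generation 2 (Dayo, Yetunde, Chukwudi, Segun, Gbenga, Ngozi, Ronke) there are 7 shares of (2/3)/7 = 2/21 each.
Living: Dayo, Chukwudi, Segun, Gbenga, Ngozi, and Ronke — each takes 2/21.
Deceased: Yetunde. That 2/21 share is carried to generation 3.
At generation 3 (Morounke, Obafemi, Adaeze, Folake) there are 4 shares of (2/21)/4 = 1/42 each.
Living: Morounke, Obafemi, and Adaeze — each takes 1/42.
Deceased: Folake. That 1/42 share is carried to generation 4.
At generation 4 (Abiodun, Ebele, Bankole) there are 3 shares of (1/42)/3 = 1/126 each.
Living: Abiodun, Ebele, and Bankole — each takes 1/126.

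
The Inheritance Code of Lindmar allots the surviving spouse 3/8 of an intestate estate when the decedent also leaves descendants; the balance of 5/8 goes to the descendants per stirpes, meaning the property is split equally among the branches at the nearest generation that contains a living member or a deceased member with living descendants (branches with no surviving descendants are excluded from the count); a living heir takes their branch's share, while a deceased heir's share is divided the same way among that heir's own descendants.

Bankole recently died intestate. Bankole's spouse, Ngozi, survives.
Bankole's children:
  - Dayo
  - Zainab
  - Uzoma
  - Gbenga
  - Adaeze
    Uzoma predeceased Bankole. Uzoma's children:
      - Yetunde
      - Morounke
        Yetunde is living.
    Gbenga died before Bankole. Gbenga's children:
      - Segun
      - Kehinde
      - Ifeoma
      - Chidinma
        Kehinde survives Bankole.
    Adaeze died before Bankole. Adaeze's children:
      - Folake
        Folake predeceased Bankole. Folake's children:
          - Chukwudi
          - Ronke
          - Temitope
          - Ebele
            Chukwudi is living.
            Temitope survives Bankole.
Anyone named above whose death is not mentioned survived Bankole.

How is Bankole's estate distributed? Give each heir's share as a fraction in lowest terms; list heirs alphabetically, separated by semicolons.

Ngozi, as surviving spouse, takes 3/8.
The remaining 5/8 passes to Bankole's descendants per stirpes.
The 5/8 is divided into 5 equal shares of 1/8 among Dayo, Zainab, Uzoma, Gbenga, Adaeze.
Dayo is living and takes 1/8.
Zainab is living and takes 1/8.
Uzoma predeceased; the 1/8 allotted to Uzoma's branch passes to Uzoma's issue by representation.
The 1/8 is divided into 2 equal shares of 1/16 among Yetunde, Morounke.
Yetunde is living and takes 1/16.
Morounke is living and takes 1/16.
Gbenga predeceased; the 1/8 allotted to Gbenga's branch passes to Gbenga's issue by representation.
The 1/8 is divided into 4 equal shares of 1/32 among Segun, Kehinde, Ifeoma, Chidinma.
Segun is living and takes 1/32.
Kehinde is living and takes 1/32.
Ifeoma is living and takes 1/32.
Chidinma is living and takes 1/32.
Adaeze predeceased; the 1/8 allotted to Adaeze's branch passes to Adaeze's issue by representation.
Folake's line is the sole branch at this level, so the full 1/8 passes to Folake's issue by representation.
The 1/8 is divided into 4 equal shares of 1/32 among Chukwudi, Ronke, Temitope, Ebele.
Chukwudi is living and takes 1/32.
Ronke is living and takes 1/32.
Temitope is living and takes 1/32.
Ebele is living and takes 1/32.

Chidinma 1/32; Chukwudi 1/32; Dayo 1/8; Ebele 1/32; Ifeoma 1/32; Kehinde 1/32; Morounke 1/16; Ngozi 3/8; Ronke 1/32; Segun 1/32; Temitope 1/32; Yetunde 1/16; Zainab 1/8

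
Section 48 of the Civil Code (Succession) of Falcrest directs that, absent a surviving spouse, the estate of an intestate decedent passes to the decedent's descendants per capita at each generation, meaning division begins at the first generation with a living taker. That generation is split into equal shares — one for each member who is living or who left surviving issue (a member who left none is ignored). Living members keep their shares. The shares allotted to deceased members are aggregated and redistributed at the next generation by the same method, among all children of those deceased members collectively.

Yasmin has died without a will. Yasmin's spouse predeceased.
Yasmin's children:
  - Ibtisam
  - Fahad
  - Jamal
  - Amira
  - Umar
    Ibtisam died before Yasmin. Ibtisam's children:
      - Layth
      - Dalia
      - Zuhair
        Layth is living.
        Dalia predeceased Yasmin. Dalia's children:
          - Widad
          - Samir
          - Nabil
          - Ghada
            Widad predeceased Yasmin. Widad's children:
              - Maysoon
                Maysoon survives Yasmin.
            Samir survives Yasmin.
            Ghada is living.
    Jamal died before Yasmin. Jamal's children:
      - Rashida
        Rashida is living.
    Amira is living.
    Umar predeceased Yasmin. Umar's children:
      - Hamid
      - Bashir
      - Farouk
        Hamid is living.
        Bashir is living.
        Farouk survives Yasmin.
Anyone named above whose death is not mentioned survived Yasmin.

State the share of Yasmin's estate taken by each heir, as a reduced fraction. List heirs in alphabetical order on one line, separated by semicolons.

There is no surviving spouse, so the entire estate passes to Yasmin's descendants per capita at each generation.
At generation 1 (Ibtisam, Fahad, Jamal, Amira, Umar) there are 5 shares of (1)/5 = 1/5 each.
Living: Fahad and Amira — each takes 1/5.
Deceased: Ibtisam, Jamal, and Umar. Their combined 3/5 is pooled and carried to generation 2.
At generation 2 (Layth, Dalia, Zuhair, Rashida, Hamid, Bashir, Farouk) there are 7 shares of (3/5)/7 = 3/35 each.
Living: Layth, Zuhair, Rashida, Hamid, Bashir, and Farouk — each takes 3/35.
Deceased: Dalia. That 3/35 share is carried to generation 3.
At generation 3 (Widad, Samir, Nabil, Ghada) there are 4 shares of (3/35)/4 = 3/140 each.
Living: Samir, Nabil, and Ghada — each takes 3/140.
Deceased: Widad. That 3/140 share is carried to generation 4.
At generation 4 (Maysoon) there are 1 shares of (3/140)/1 = 3/140 each.
Living: Maysoon — each takes 3/140.

Amira 1/5; Bashir 3/35; Fahad 1/5; Farouk 3/35; Ghada 3/140; Hamid 3/35; Layth 3/35; Maysoon 3/140; Nabil 3/140; Rashida 3/35; Samir 3/140; Zuhair 3/35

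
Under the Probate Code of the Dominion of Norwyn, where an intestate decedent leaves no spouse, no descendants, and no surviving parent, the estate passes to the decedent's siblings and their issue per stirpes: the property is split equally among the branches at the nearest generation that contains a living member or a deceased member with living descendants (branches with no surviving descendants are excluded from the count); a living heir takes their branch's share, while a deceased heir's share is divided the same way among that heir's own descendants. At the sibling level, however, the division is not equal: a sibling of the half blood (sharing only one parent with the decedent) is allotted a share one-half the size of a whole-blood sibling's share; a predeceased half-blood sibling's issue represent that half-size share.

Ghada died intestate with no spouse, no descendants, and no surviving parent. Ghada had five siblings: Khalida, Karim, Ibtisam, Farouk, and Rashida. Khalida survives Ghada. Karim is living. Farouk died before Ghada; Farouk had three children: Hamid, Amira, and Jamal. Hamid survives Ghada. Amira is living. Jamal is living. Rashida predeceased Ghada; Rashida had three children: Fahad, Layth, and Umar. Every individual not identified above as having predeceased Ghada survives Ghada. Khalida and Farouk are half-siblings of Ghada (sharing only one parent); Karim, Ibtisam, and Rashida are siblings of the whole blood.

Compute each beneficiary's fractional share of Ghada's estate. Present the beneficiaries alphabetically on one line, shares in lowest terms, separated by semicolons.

Amira 1/24; Fahad 1/12; Hamid 1/24; Ibtisam 1/4; Jamal 1/24; Karim 1/4; Khalida 1/8; Layth 1/12; Umar 1/12

No spouse, descendants, or parent survives, so the estate passes to Ghada's siblings per stirpes.
Half-blood siblings count for one-half the weight of whole-blood siblings at the initial division.
Dividing 1 in proportion to weights (total weight 4): Khalida (weight 1/2) → 1/8; Karim (weight 1) → 1/4; Ibtisam (weight 1) → 1/4; Farouk (weight 1/2) → 1/8; Rashida (weight 1) → 1/4.
Khalida is living and takes 1/8.
Karim is living and takes 1/4.
Ibtisam is living and takes 1/4.
Farouk predeceased; the 1/8 allotted to Farouk's branch passes to Farouk's issue by representation.
The 1/8 is divided into 3 equal shares of 1/24 among Hamid, Amira, Jamal.
Hamid is living and takes 1/24.
Amira is living and takes 1/24.
Jamal is living and takes 1/24.
Rashida predeceased; the 1/4 allotted to Rashida's branch passes to Rashida's issue by representation.
The 1/4 is divided into 3 equal shares of 1/12 among Fahad, Layth, Umar.
Fahad is living and takes 1/12.
Layth is living and takes 1/12.
Umar is living and takes 1/12.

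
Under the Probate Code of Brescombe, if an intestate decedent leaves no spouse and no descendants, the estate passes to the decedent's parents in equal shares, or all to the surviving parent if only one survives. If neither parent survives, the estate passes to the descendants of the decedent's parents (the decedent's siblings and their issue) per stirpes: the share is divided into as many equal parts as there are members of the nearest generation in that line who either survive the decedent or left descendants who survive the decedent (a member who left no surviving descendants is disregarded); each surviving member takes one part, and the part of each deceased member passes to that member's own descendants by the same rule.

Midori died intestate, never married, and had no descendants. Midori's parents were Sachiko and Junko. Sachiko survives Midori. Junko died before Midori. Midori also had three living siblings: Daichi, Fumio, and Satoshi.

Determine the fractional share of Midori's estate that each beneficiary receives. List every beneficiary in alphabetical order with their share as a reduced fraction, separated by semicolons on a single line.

Sachiko 1

Only one parent, Sachiko, survives, so Sachiko takes the entire estate. The siblings take nothing because a surviving parent has priority.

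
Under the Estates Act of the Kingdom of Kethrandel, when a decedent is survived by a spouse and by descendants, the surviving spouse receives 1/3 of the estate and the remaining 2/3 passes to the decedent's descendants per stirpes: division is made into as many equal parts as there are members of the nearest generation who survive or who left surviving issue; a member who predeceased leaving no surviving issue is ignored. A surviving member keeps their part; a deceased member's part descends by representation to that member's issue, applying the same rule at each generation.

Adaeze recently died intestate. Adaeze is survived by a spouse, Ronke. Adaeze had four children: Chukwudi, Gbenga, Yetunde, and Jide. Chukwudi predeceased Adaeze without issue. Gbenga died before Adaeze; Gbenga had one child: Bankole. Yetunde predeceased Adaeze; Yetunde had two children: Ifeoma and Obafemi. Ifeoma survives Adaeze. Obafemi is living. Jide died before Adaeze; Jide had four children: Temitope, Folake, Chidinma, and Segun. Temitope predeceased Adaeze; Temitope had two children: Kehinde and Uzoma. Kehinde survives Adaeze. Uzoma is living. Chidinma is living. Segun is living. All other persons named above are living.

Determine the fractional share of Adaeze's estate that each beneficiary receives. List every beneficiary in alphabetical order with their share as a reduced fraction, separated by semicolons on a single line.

Bankole 2/9; Chidinma 1/18; Folake 1/18; Ifeoma 1/9; Kehinde 1/36; Obafemi 1/9; Ronke 1/3; Segun 1/18; Uzoma 1/36

Ronke, as surviving spouse, takes 1/3.
The remaining 2/3 passes to Adaeze's descendants per stirpes.
Chukwudi left no surviving issue, so that branch lapses and is disregarded.
The 2/3 is divided into 3 equal shares of 2/9 among Gbenga, Yetunde, Jide.
Gbenga predeceased; the 2/9 allotted to Gbenga's branch passes to Gbenga's issue by representation.
Bankole is the sole taker at this level and receives the full 2/9.
Yetunde predeceased; the 2/9 allotted to Yetunde's branch passes to Yetunde's issue by representation.
The 2/9 is divided into 2 equal shares of 1/9 among Ifeoma, Obafemi.
Ifeoma is living and takes 1/9.
Obafemi is living and takes 1/9.
Jide predeceased; the 2/9 allotted to Jide's branch passes to Jide's issue by representation.
The 2/9 is divided into 4 equal shares of 1/18 among Temitope, Folake, Chidinma, Segun.
Temitope predeceased; the 1/18 allotted to Temitope's branch passes to Temitope's issue by representation.
The 1/18 is divided into 2 equal shares of 1/36 among Kehinde, Uzoma.
Kehinde is living and takes 1/36.
Uzoma is living and takes 1/36.
Folake is living and takes 1/18.
Chidinma is living and takes 1/18.
Segun is living and takes 1/18.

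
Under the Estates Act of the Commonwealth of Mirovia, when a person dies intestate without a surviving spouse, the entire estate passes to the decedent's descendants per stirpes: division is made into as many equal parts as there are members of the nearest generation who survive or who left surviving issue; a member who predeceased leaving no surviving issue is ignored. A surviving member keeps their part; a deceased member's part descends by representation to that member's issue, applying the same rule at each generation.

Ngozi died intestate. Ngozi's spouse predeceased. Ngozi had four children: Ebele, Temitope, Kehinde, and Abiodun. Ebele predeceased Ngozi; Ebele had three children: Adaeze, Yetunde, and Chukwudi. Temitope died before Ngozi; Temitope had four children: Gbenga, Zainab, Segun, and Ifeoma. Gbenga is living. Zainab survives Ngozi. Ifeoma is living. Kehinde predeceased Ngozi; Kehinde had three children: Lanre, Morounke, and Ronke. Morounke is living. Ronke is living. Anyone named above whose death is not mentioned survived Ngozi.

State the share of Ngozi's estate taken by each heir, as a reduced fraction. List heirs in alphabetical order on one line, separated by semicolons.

There is no surviving spouse, so the entire estate passes to Ngozi's descendants per stirpes.
The estate is divided into 4 equal shares of 1/4 among Ebele, Temitope, Kehinde, Abiodun.
Ebele predeceased; the 1/4 allotted to Ebele's branch passes to Ebele's issue by representation.
The 1/4 is divided into 3 equal shares of 1/12 among Adaeze, Yetunde, Chukwudi.
Adaeze is living and takes 1/12.
Yetunde is living and takes 1/12.
Chukwudi is living and takes 1/12.
Temitope predeceased; the 1/4 allotted to Temitope's branch passes to Temitope's issue by representation.
The 1/4 is divided into 4 equal shares of 1/16 among Gbenga, Zainab, Segun, Ifeoma.
Gbenga is living and takes 1/16.
Zainab is living and takes 1/16.
Segun is living and takes 1/16.
Ifeoma is living and takes 1/16.
Kehinde predeceased; the 1/4 allotted to Kehinde's branch passes to Kehinde's issue by representation.
The 1/4 is divided into 3 equal shares of 1/12 among Lanre, Morounke, Ronke.
Lanre is living and takes 1/12.
Morounke is living and takes 1/12.
Ronke is living and takes 1/12.
Abiodun is living and takes 1/4.

Abiodun 1/4; Adaeze 1/12; Chukwudi 1/12; Gbenga 1/16; Ifeoma 1/16; Lanre 1/12; Morounke 1/12; Ronke 1/12; Segun 1/16; Yetunde 1/12; Zainab 1/16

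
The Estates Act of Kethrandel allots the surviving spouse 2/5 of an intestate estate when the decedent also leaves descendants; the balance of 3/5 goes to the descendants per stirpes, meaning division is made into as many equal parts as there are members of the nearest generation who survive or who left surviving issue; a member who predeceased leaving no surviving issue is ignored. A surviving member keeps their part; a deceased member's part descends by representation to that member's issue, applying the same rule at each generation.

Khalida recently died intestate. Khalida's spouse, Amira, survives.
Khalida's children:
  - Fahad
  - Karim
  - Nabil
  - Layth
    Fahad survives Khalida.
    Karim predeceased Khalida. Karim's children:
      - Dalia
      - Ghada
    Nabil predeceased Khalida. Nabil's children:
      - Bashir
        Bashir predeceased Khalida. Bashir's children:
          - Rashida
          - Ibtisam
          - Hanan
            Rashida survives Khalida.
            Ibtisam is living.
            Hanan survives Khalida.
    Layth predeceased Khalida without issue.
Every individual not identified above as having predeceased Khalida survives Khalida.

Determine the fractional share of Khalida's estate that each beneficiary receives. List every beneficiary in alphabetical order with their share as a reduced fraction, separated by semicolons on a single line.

Amira, as surviving spouse, takes 2/5.
The remaining 3/5 passes to Khalida's descendants per stirpes.
Layth left no surviving issue, so that branch lapses and is disregarded.
The 3/5 is divided into 3 equal shares of 1/5 among Fahad, Karim, Nabil.
Fahad is living and takes 1/5.
Karim predeceased; the 1/5 allotted to Karim's branch passes to Karim's issue by representation.
The 1/5 is divided into 2 equal shares of 1/10 among Dalia, Ghada.
Dalia is living and takes 1/10.
Ghada is living and takes 1/10.
Nabil predeceased; the 1/5 allotted to Nabil's branch passes to Nabil's issue by representation.
Bashir's line is the sole branch at this level, so the full 1/5 passes to Bashir's issue by representation.
The 1/5 is divided into 3 equal shares of 1/15 among Rashida, Ibtisam, Hanan.
Rashida is living and takes 1/15.
Ibtisam is living and takes 1/15.
Hanan is living and takes 1/15.

Amira 2/5; Dalia 1/10; Fahad 1/5; Ghada 1/10; Hanan 1/15; Ibtisam 1/15; Rashida 1/15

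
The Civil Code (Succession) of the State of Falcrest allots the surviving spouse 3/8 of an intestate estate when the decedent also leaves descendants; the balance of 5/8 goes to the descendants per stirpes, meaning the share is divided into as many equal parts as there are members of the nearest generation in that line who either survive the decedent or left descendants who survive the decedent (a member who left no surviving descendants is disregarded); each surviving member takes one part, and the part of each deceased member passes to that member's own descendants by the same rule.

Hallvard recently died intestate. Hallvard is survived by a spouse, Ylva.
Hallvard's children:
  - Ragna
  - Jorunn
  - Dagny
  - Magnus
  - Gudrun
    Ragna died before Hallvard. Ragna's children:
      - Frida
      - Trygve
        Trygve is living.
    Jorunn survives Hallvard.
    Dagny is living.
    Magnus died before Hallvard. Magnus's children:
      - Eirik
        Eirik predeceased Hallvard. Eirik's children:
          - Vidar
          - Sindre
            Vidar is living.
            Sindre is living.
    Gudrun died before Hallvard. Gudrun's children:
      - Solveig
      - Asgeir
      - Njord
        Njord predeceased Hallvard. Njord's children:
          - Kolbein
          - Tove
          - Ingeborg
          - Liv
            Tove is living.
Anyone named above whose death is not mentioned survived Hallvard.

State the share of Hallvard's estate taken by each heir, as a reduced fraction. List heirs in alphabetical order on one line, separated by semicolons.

Asgeir 1/24; Dagny 1/8; Frida 1/16; Ingeborg 1/96; Jorunn 1/8; Kolbein 1/96; Liv 1/96; Sindre 1/16; Solveig 1/24; Tove 1/96; Trygve 1/16; Vidar 1/16; Ylva 3/8

Ylva, as surviving spouse, takes 3/8.
The remaining 5/8 passes to Hallvard's descendants per stirpes.
The 5/8 is divided into 5 equal shares of 1/8 among Ragna, Jorunn, Dagny, Magnus, Gudrun.
Ragna predeceased; the 1/8 allotted to Ragna's branch passes to Ragna's issue by representation.
The 1/8 is divided into 2 equal shares of 1/16 among Frida, Trygve.
Frida is living and takes 1/16.
Trygve is living and takes 1/16.
Jorunn is living and takes 1/8.
Dagny is living and takes 1/8.
Magnus predeceased; the 1/8 allotted to Magnus's branch passes to Magnus's issue by representation.
Eirik's line is the sole branch at this level, so the full 1/8 passes to Eirik's issue by representation.
The 1/8 is divided into 2 equal shares of 1/16 among Vidar, Sindre.
Vidar is living and takes 1/16.
Sindre is living and takes 1/16.
Gudrun predeceased; the 1/8 allotted to Gudrun's branch passes to Gudrun's issue by representation.
The 1/8 is divided into 3 equal shares of 1/24 among Solveig, Asgeir, Njord.
Solveig is living and takes 1/24.
Asgeir is living and takes 1/24.
Njord predeceased; the 1/24 allotted to Njord's branch passes to Njord's issue by representation.
The 1/24 is divided into 4 equal shares of 1/96 among Kolbein, Tove, Ingeborg, Liv.
Kolbein is living and takes 1/96.
Tove is living and takes 1/96.
Ingeborg is living and takes 1/96.
Liv is living and takes 1/96.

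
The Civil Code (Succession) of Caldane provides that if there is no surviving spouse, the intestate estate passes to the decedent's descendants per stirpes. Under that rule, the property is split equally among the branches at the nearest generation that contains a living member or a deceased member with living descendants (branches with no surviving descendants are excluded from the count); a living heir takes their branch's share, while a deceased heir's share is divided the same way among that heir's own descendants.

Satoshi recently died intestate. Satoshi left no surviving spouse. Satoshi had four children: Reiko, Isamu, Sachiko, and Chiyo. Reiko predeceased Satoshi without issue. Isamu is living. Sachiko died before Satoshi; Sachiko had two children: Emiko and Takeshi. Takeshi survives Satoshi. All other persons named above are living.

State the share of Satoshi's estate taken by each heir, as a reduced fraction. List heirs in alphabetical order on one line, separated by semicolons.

There is no surviving spouse, so the entire estate passes to Satoshi's descendants per stirpes.
Reiko left no surviving issue, so that branch lapses and is disregarded.
The estate is divided into 3 equal shares of 1/3 among Isamu, Sachiko, Chiyo.
Isamu is living and takes 1/3.
Sachiko predeceased; the 1/3 allotted to Sachiko's branch passes to Sachiko's issue by representation.
The 1/3 is divided into 2 equal shares of 1/6 among Emiko, Takeshi.
Emiko is living and takes 1/6.
Takeshi is living and takes 1/6.
Chiyo is living and takes 1/3.

Chiyo 1/3; Emiko 1/6; Isamu 1/3; Takeshi 1/6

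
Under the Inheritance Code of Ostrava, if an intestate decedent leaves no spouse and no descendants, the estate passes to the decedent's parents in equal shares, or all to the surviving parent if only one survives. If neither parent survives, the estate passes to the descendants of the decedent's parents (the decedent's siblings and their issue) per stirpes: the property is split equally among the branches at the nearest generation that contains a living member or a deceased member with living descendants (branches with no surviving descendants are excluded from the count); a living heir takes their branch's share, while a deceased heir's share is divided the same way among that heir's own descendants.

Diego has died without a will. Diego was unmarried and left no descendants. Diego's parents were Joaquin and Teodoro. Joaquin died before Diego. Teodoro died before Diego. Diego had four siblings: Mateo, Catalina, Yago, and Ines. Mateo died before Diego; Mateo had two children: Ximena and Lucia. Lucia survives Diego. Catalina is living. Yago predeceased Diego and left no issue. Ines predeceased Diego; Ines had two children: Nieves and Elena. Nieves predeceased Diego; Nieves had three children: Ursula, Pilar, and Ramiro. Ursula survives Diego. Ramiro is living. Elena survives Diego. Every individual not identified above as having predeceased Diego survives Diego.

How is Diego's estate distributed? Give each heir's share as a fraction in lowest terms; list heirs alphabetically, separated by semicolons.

Catalina 1/3; Elena 1/6; Lucia 1/6; Pilar 1/18; Ramiro 1/18; Ursula 1/18; Ximena 1/6

Neither parent survives and there are no descendants, so the estate passes to Diego's siblings and their issue per stirpes.
Yago left no surviving issue, so that branch lapses and is disregarded.
The estate is divided into 3 equal shares of 1/3 among Mateo, Catalina, Ines.
Mateo predeceased; the 1/3 allotted to Mateo's branch passes to Mateo's issue by representation.
The 1/3 is divided into 2 equal shares of 1/6 among Ximena, Lucia.
Ximena is living and takes 1/6.
Lucia is living and takes 1/6.
Catalina is living and takes 1/3.
Ines predeceased; the 1/3 allotted to Ines's branch passes to Ines's issue by representation.
The 1/3 is divided into 2 equal shares of 1/6 among Nieves, Elena.
Nieves predeceased; the 1/6 allotted to Nieves's branch passes to Nieves's issue by representation.
The 1/6 is divided into 3 equal shares of 1/18 among Ursula, Pilar, Ramiro.
Ursula is living and takes 1/18.
Pilar is living and takes 1/18.
Ramiro is living and takes 1/18.
Elena is living and takes 1/6.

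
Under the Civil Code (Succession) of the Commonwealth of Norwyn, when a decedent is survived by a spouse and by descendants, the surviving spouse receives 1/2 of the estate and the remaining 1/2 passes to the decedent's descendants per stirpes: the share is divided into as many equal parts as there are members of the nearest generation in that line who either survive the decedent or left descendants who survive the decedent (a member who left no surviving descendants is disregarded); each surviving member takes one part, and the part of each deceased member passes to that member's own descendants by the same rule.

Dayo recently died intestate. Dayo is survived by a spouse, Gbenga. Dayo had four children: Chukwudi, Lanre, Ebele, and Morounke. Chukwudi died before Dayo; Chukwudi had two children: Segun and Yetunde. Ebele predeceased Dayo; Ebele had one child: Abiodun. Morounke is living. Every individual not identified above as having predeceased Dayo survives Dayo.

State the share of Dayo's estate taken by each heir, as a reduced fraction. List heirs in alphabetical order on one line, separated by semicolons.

Gbenga, as surviving spouse, takes 1/2.
The remaining 1/2 passes to Dayo's descendants per stirpes.
The 1/2 is divided into 4 equal shares of 1/8 among Chukwudi, Lanre, Ebele, Morounke.
Chukwudi predeceased; the 1/8 allotted to Chukwudi's branch passes to Chukwudi's issue by representation.
The 1/8 is divided into 2 equal shares of 1/16 among Segun, Yetunde.
Segun is living and takes 1/16.
Yetunde is living and takes 1/16.
Lanre is living and takes 1/8.
Ebele predeceased; the 1/8 allotted to Ebele's branch passes to Ebele's issue by representation.
Abiodun is the sole taker at this level and receives the full 1/8.
Morounke is living and takes 1/8.

Abiodun 1/8; Gbenga 1/2; Lanre 1/8; Morounke 1/8; Segun 1/16; Yetunde 1/16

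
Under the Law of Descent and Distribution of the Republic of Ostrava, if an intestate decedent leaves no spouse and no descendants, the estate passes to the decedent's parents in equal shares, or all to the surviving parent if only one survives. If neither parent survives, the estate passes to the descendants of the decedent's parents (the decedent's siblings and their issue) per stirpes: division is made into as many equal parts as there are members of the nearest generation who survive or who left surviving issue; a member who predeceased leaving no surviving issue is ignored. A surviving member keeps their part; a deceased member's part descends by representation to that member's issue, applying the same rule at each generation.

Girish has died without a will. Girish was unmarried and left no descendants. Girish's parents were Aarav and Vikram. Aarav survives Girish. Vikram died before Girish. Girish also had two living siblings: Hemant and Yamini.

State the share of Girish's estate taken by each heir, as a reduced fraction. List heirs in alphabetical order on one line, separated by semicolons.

Only one parent, Aarav, survives, so Aarav takes the entire estate. The siblings take nothing because a surviving parent has priority.

Aarav 1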